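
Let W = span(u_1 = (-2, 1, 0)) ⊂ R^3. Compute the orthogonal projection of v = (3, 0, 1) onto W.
proj_W(v) = (12/5, -6/5, 0)

Set up U = [u_1 | ... | u_1] ∈ R^(3×1). The projector onto W = col(U) is P = U (U^T U)^(-1) U^T.
Compute U^T U =
  [5],
and U^T v = (-6).
Solve U^T U · c = U^T v for the coefficients: c = (-6/5). The projection is proj_W(v) = U c.
Check: (v - proj_W(v)) · u_1 = 0  (should be 0).
Result: proj_W(v) = (12/5, -6/5, 0).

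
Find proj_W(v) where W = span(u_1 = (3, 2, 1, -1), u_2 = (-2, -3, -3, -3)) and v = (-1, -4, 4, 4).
proj_W(v) = (-273/107, -76/321, 385/321, 1307/321)

Set up U = [u_1 | ... | u_2] ∈ R^(4×2). The projector onto W = col(U) is P = U (U^T U)^(-1) U^T.
Compute U^T U =
  [15, -12]
  [-12, 31],
and U^T v = (-11, -10).
Solve U^T U · c = U^T v for the coefficients: c = (-461/321, -94/107). The projection is proj_W(v) = U c.
Check: (v - proj_W(v)) · u_1 = 0  (should be 0).
Check: (v - proj_W(v)) · u_2 = 0  (should be 0).
Result: proj_W(v) = (-273/107, -76/321, 385/321, 1307/321).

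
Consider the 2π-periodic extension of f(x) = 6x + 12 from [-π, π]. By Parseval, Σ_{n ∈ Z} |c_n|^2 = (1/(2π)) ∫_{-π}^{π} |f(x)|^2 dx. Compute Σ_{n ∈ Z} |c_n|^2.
Σ |c_n|^2 = 12π^2 + 144

Expand and integrate term by term over [-π, π]:
  ∫ (6x)^2 dx = 36·(2π^3/3); ∫ 2·6·(12)·x dx = 0 (odd integrand); ∫ 12^2 dx = 144·2π.
So (1/(2π)) ∫_{-π}^{π} (6x + 12)^2 dx = 36π^2/3 + 144 = 12π^2 + 144.
Parseval ⇒ Σ |c_n|^2 = 12π^2 + 144.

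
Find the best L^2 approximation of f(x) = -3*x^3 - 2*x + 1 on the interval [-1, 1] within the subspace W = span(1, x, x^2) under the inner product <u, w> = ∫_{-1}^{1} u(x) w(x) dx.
g(x) = 1 - 19*x/5

The best approximation g ∈ W is the orthogonal projection of f onto W. Writing g = a_0 + a_1 x + a_2 x^2, the coefficients solve the normal equations G · a = b where
  G_{ij} = <φ_i, φ_j> and b_i = <f, φ_i>, with φ_0 = 1, φ_1 = x, φ_2 = x^2.
G =
  [2, 0, 2/3]
  [0, 2/3, 0]
  [2/3, 0, 2/5],
b = (2, -38/15, 2/3).
Solving gives a_0 = 1, a_1 = -19/5, a_2 = 0, so
  g(x) = 1 - 19*x/5.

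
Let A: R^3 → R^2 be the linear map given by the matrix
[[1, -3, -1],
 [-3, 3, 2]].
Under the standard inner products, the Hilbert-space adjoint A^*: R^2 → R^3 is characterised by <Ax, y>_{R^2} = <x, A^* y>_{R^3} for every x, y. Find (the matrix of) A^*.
A^* = A^T =
[[1, -3],
 [-3, 3],
 [-1, 2]]

For real matrices with standard dot products, the defining identity <Ax, y> = <x, A^* y> gives (Ax)^T y = x^T (A^*) y, i.e. x^T A^T y = x^T (A^*) y. Since this holds for all x, y, we must have A^* = A^T. Therefore
A^* =
[[1, -3],
 [-3, 3],
 [-1, 2]].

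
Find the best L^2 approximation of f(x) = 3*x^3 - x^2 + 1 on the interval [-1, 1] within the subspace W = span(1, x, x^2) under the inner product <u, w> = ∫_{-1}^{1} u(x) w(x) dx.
g(x) = -x^2 + 9*x/5 + 1

The best approximation g ∈ W is the orthogonal projection of f onto W. Writing g = a_0 + a_1 x + a_2 x^2, the coefficients solve the normal equations G · a = b where
  G_{ij} = <φ_i, φ_j> and b_i = <f, φ_i>, with φ_0 = 1, φ_1 = x, φ_2 = x^2.
G =
  [2, 0, 2/3]
  [0, 2/3, 0]
  [2/3, 0, 2/5],
b = (4/3, 6/5, 4/15).
Solving gives a_0 = 1, a_1 = 9/5, a_2 = -1, so
  g(x) = -x^2 + 9*x/5 + 1.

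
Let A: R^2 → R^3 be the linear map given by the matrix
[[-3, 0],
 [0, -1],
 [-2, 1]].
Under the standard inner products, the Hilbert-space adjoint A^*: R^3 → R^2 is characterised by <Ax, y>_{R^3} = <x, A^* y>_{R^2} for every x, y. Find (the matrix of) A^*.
A^* = A^T =
[[-3, 0, -2],
 [0, -1, 1]]

For real matrices with standard dot products, the defining identity <Ax, y> = <x, A^* y> gives (Ax)^T y = x^T (A^*) y, i.e. x^T A^T y = x^T (A^*) y. Since this holds for all x, y, we must have A^* = A^T. Therefore
A^* =
[[-3, 0, -2],
 [0, -1, 1]].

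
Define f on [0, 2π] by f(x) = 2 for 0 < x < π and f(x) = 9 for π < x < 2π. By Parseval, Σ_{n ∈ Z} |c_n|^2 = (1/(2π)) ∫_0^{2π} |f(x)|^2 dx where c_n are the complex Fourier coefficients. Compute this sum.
Σ |c_n|^2 = 85/2

Parseval equates the L^2 energy of f (normalised by 1/(2π)) with the ℓ^2 sum of its Fourier coefficients: (1/(2π)) ∫_0^{2π} |f|^2 = Σ |c_n|^2.
Compute the left side: (1/(2π)) [∫_0^π 2^2 dx + ∫_π^{2π} 9^2 dx] = (1/(2π)) · (4π + 81π) = (4 + 81)/2 = 85/2.
So Σ_{n ∈ Z} |c_n|^2 = 85/2.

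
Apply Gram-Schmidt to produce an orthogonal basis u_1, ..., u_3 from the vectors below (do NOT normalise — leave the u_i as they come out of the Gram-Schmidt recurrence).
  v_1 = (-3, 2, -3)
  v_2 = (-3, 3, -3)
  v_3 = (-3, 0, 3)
Orthogonal basis:
  u_1 = (-3, 2, -3)
  u_2 = (3/11, 9/11, 3/11)
  u_3 = (-3, 0, 3)

Apply the Gram-Schmidt recurrence
  u_1 = v_1
  u_i = v_i − Σ_{j<i} ((v_i · u_j) / (u_j · u_j)) · u_j.

Step by step this gives:
  u_1 = (-3, 2, -3)
  u_2 = (3/11, 9/11, 3/11)
  u_3 = (-3, 0, 3)

Orthogonality check:
  u_2 · u_1 = 0 (should be 0)
  u_3 · u_1 = 0 (should be 0)
  u_3 · u_2 = 0 (should be 0)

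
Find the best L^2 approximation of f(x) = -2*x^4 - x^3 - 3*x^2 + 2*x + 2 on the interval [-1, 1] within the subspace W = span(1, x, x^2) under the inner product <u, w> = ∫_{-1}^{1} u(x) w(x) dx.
g(x) = -33*x^2/7 + 7*x/5 + 76/35

The best approximation g ∈ W is the orthogonal projection of f onto W. Writing g = a_0 + a_1 x + a_2 x^2, the coefficients solve the normal equations G · a = b where
  G_{ij} = <φ_i, φ_j> and b_i = <f, φ_i>, with φ_0 = 1, φ_1 = x, φ_2 = x^2.
G =
  [2, 0, 2/3]
  [0, 2/3, 0]
  [2/3, 0, 2/5],
b = (6/5, 14/15, -46/105).
Solving gives a_0 = 76/35, a_1 = 7/5, a_2 = -33/7, so
  g(x) = -33*x^2/7 + 7*x/5 + 76/35.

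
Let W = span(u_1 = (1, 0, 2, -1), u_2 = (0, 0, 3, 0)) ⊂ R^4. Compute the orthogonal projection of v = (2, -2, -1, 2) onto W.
proj_W(v) = (0, 0, -1, 0)

Set up U = [u_1 | ... | u_2] ∈ R^(4×2). The projector onto W = col(U) is P = U (U^T U)^(-1) U^T.
Compute U^T U =
  [6, 6]
  [6, 9],
and U^T v = (-2, -3).
Solve U^T U · c = U^T v for the coefficients: c = (0, -1/3). The projection is proj_W(v) = U c.
Check: (v - proj_W(v)) · u_1 = 0  (should be 0).
Check: (v - proj_W(v)) · u_2 = 0  (should be 0).
Result: proj_W(v) = (0, 0, -1, 0).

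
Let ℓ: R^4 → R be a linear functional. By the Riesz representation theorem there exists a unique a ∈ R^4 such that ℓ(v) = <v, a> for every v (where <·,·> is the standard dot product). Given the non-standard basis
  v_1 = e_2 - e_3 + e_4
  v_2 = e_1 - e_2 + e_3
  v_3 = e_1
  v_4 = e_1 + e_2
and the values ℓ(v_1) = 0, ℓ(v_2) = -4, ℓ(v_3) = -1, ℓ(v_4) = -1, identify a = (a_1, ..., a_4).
a = (-1, 0, -3, -3)

Write a = (a_1, ..., a_4) in the standard basis. For each basis vector v_i, ℓ(v_i) = <v_i, a> is a linear equation in the a_j's. Collect the n equations into a matrix system V a = ℓ, where row i of V is v_i (expressed in the standard basis). Since V is invertible (lower-triangular with 1s on the diagonal, up to permutation), solve by back-substitution:
  V =
[[0, 1, -1, 1],
 [1, -1, 1, 0],
 [1, 0, 0, 0],
 [1, 1, 0, 0]]
  V a = (0, -4, -1, -1)
Solving gives a = (-1, 0, -3, -3).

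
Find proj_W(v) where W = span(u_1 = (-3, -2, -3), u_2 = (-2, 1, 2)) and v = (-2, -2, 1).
proj_W(v) = (-417/194, -20/97, -9/194)

Set up U = [u_1 | ... | u_2] ∈ R^(3×2). The projector onto W = col(U) is P = U (U^T U)^(-1) U^T.
Compute U^T U =
  [22, -2]
  [-2, 9],
and U^T v = (7, 4).
Solve U^T U · c = U^T v for the coefficients: c = (71/194, 51/97). The projection is proj_W(v) = U c.
Check: (v - proj_W(v)) · u_1 = 0  (should be 0).
Check: (v - proj_W(v)) · u_2 = 0  (should be 0).
Result: proj_W(v) = (-417/194, -20/97, -9/194).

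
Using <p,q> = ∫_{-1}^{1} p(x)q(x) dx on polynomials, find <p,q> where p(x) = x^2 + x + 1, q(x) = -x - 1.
<p,q> = -10/3

Expand the product: p(x)·q(x) = -x^3 - 2*x^2 - 2*x - 1.
∫_{-1}^{1} of each monomial x^k gives [2/(k+1) if k even, 0 if k odd]. Integrating term-by-term (or equivalently evaluating the antiderivative F(x) = -x^4/4 - 2*x^3/3 - x^2 - x at the endpoints):
  F(1) − F(−1) = -35/12 − (5/12) = -10/3.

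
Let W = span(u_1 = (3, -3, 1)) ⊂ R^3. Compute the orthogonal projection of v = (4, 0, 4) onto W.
proj_W(v) = (48/19, -48/19, 16/19)

Set up U = [u_1 | ... | u_1] ∈ R^(3×1). The projector onto W = col(U) is P = U (U^T U)^(-1) U^T.
Compute U^T U =
  [19],
and U^T v = (16).
Solve U^T U · c = U^T v for the coefficients: c = (16/19). The projection is proj_W(v) = U c.
Check: (v - proj_W(v)) · u_1 = 0  (should be 0).
Result: proj_W(v) = (48/19, -48/19, 16/19).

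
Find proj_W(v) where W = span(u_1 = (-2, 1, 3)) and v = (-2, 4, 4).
proj_W(v) = (-20/7, 10/7, 30/7)

Set up U = [u_1 | ... | u_1] ∈ R^(3×1). The projector onto W = col(U) is P = U (U^T U)^(-1) U^T.
Compute U^T U =
  [14],
and U^T v = (20).
Solve U^T U · c = U^T v for the coefficients: c = (10/7). The projection is proj_W(v) = U c.
Check: (v - proj_W(v)) · u_1 = 0  (should be 0).
Result: proj_W(v) = (-20/7, 10/7, 30/7).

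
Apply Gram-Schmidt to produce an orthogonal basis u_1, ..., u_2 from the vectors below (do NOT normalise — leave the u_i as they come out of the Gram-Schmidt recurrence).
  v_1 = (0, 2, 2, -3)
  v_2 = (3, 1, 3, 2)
Orthogonal basis:
  u_1 = (0, 2, 2, -3)
  u_2 = (3, 13/17, 47/17, 40/17)

Apply the Gram-Schmidt recurrence
  u_1 = v_1
  u_i = v_i − Σ_{j<i} ((v_i · u_j) / (u_j · u_j)) · u_j.

Step by step this gives:
  u_1 = (0, 2, 2, -3)
  u_2 = (3, 13/17, 47/17, 40/17)

Orthogonality check:
  u_2 · u_1 = 0 (should be 0)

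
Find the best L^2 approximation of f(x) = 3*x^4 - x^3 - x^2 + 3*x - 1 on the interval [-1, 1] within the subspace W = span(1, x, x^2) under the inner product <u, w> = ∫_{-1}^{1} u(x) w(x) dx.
g(x) = 11*x^2/7 + 12*x/5 - 44/35

The best approximation g ∈ W is the orthogonal projection of f onto W. Writing g = a_0 + a_1 x + a_2 x^2, the coefficients solve the normal equations G · a = b where
  G_{ij} = <φ_i, φ_j> and b_i = <f, φ_i>, with φ_0 = 1, φ_1 = x, φ_2 = x^2.
G =
  [2, 0, 2/3]
  [0, 2/3, 0]
  [2/3, 0, 2/5],
b = (-22/15, 8/5, -22/105).
Solving gives a_0 = -44/35, a_1 = 12/5, a_2 = 11/7, so
  g(x) = 11*x^2/7 + 12*x/5 - 44/35.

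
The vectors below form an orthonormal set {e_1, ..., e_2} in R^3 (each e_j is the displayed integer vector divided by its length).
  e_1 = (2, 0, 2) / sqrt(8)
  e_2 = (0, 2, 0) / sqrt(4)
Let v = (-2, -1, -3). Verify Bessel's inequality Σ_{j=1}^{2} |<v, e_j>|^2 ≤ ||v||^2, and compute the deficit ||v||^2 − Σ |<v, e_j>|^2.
Σ |<v, e_j>|^2 = 27/2; ||v||^2 = 14; deficit = 1/2

Write each e_j = u_j / sqrt(<u_j, u_j>) where u_j is the displayed integer vector. Then <v, e_j> = <v, u_j> / sqrt(<u_j, u_j>), so |<v, e_j>|^2 = <v, u_j>^2 / <u_j, u_j>.
Coefficients: <v, e_1> = -10/sqrt(8), <v, e_2> = -2/sqrt(4).
Square and sum: Σ |<v, e_j>|^2 = 27/2.
Compute ||v||^2 = v·v = 14.
Deficit = 14 − 27/2 = 1/2 ≥ 0, confirming Bessel's inequality. (The deficit equals ||v − Σ <v,e_j> e_j||^2, the squared distance from v to span{e_j}.)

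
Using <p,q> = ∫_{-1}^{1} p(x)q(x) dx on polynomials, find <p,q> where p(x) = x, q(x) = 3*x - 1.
<p,q> = 2

Expand the product: p(x)·q(x) = 3*x^2 - x.
∫_{-1}^{1} of each monomial x^k gives [2/(k+1) if k even, 0 if k odd]. Integrating term-by-term (or equivalently evaluating the antiderivative F(x) = x^3 - x^2/2 at the endpoints):
  F(1) − F(−1) = 1/2 − (-3/2) = 2.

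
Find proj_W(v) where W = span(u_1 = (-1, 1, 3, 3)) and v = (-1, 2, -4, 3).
proj_W(v) = (0, 0, 0, 0)

Set up U = [u_1 | ... | u_1] ∈ R^(4×1). The projector onto W = col(U) is P = U (U^T U)^(-1) U^T.
Compute U^T U =
  [20],
and U^T v = (0).
Solve U^T U · c = U^T v for the coefficients: c = (0). The projection is proj_W(v) = U c.
Check: (v - proj_W(v)) · u_1 = 0  (should be 0).
Result: proj_W(v) = (0, 0, 0, 0).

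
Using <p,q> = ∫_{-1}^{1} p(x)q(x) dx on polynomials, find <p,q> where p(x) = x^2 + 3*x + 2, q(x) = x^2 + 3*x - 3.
<p,q> = -94/15

Expand the product: p(x)·q(x) = x^4 + 6*x^3 + 8*x^2 - 3*x - 6.
∫_{-1}^{1} of each monomial x^k gives [2/(k+1) if k even, 0 if k odd]. Integrating term-by-term (or equivalently evaluating the antiderivative F(x) = x^5/5 + 3*x^4/2 + 8*x^3/3 - 3*x^2/2 - 6*x at the endpoints):
  F(1) − F(−1) = -47/15 − (47/15) = -94/15.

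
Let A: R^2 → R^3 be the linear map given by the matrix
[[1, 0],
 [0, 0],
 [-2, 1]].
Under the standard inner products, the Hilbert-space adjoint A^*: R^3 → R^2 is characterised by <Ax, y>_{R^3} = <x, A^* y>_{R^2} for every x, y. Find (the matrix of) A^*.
A^* = A^T =
[[1, 0, -2],
 [0, 0, 1]]

For real matrices with standard dot products, the defining identity <Ax, y> = <x, A^* y> gives (Ax)^T y = x^T (A^*) y, i.e. x^T A^T y = x^T (A^*) y. Since this holds for all x, y, we must have A^* = A^T. Therefore
A^* =
[[1, 0, -2],
 [0, 0, 1]].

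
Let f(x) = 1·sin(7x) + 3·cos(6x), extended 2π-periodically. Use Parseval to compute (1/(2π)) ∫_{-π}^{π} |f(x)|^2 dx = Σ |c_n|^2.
Σ |c_n|^2 = 5

Expand |f|^2 and use orthogonality of {sin(nx), cos(mx)} on [-π, π]:
  ∫_{-π}^{π} sin(nx)^2 dx = π, ∫ cos(mx)^2 dx = π, and cross terms integrate to 0.
So ∫_{-π}^{π} f(x)^2 dx = 1^2 · π + 3^2 · π = (1 + 9)π.
Divide by 2π: (1 + 9)/2 = 5.
By Parseval, this equals Σ |c_n|^2.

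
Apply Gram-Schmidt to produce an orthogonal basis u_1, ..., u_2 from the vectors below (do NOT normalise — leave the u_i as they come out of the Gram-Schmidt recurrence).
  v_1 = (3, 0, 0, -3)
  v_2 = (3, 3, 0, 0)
Orthogonal basis:
  u_1 = (3, 0, 0, -3)
  u_2 = (3/2, 3, 0, 3/2)

Apply the Gram-Schmidt recurrence
  u_1 = v_1
  u_i = v_i − Σ_{j<i} ((v_i · u_j) / (u_j · u_j)) · u_j.

Step by step this gives:
  u_1 = (3, 0, 0, -3)
  u_2 = (3/2, 3, 0, 3/2)

Orthogonality check:
  u_2 · u_1 = 0 (should be 0)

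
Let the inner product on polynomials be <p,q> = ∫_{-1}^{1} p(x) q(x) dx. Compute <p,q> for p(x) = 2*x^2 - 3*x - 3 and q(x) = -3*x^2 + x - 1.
<p,q> = 94/15

Expand the product: p(x)·q(x) = -6*x^4 + 11*x^3 + 4*x^2 + 3.
∫_{-1}^{1} of each monomial x^k gives [2/(k+1) if k even, 0 if k odd]. Integrating term-by-term (or equivalently evaluating the antiderivative F(x) = -6*x^5/5 + 11*x^4/4 + 4*x^3/3 + 3*x at the endpoints):
  F(1) − F(−1) = 353/60 − (-23/60) = 94/15.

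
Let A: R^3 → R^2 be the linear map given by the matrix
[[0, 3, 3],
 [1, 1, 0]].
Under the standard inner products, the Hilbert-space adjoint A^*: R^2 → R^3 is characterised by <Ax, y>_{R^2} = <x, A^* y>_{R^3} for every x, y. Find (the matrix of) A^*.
A^* = A^T =
[[0, 1],
 [3, 1],
 [3, 0]]

For real matrices with standard dot products, the defining identity <Ax, y> = <x, A^* y> gives (Ax)^T y = x^T (A^*) y, i.e. x^T A^T y = x^T (A^*) y. Since this holds for all x, y, we must have A^* = A^T. Therefore
A^* =
[[0, 1],
 [3, 1],
 [3, 0]].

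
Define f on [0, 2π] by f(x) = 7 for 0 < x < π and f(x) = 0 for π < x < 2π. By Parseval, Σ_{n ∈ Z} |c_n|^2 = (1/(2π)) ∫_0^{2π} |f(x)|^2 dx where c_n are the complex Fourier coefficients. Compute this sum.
Σ |c_n|^2 = 49/2

Parseval equates the L^2 energy of f (normalised by 1/(2π)) with the ℓ^2 sum of its Fourier coefficients: (1/(2π)) ∫_0^{2π} |f|^2 = Σ |c_n|^2.
Compute the left side: (1/(2π)) [∫_0^π 7^2 dx + ∫_π^{2π} 0^2 dx] = (1/(2π)) · (49π + 0π) = (49 + 0)/2 = 49/2.
So Σ_{n ∈ Z} |c_n|^2 = 49/2.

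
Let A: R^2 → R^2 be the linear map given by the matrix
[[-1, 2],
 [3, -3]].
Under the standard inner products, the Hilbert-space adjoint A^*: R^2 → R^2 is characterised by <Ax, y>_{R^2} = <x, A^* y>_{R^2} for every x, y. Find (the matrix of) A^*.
A^* = A^T =
[[-1, 3],
 [2, -3]]

For real matrices with standard dot products, the defining identity <Ax, y> = <x, A^* y> gives (Ax)^T y = x^T (A^*) y, i.e. x^T A^T y = x^T (A^*) y. Since this holds for all x, y, we must have A^* = A^T. Therefore
A^* =
[[-1, 3],
 [2, -3]].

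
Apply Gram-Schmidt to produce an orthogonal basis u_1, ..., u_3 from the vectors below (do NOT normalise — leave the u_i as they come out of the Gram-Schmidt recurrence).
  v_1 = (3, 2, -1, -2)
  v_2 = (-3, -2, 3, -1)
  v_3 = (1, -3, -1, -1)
Orthogonal basis:
  u_1 = (3, 2, -1, -2)
  u_2 = (-2/3, -4/9, 20/9, -23/9)
  u_3 = (115/109, -323/109, -129/109, -86/109)

Apply the Gram-Schmidt recurrence
  u_1 = v_1
  u_i = v_i − Σ_{j<i} ((v_i · u_j) / (u_j · u_j)) · u_j.

Step by step this gives:
  u_1 = (3, 2, -1, -2)
  u_2 = (-2/3, -4/9, 20/9, -23/9)
  u_3 = (115/109, -323/109, -129/109, -86/109)

Orthogonality check:
  u_2 · u_1 = 0 (should be 0)
  u_3 · u_1 = 0 (should be 0)
  u_3 · u_2 = 0 (should be 0)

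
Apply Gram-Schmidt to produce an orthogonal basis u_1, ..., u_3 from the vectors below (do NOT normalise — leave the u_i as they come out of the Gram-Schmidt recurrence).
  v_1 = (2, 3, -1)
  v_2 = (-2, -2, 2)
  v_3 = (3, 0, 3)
Orthogonal basis:
  u_1 = (2, 3, -1)
  u_2 = (-2/7, 4/7, 8/7)
  u_3 = (3, -3/2, 3/2)

Apply the Gram-Schmidt recurrence
  u_1 = v_1
  u_i = v_i − Σ_{j<i} ((v_i · u_j) / (u_j · u_j)) · u_j.

Step by step this gives:
  u_1 = (2, 3, -1)
  u_2 = (-2/7, 4/7, 8/7)
  u_3 = (3, -3/2, 3/2)

Orthogonality check:
  u_2 · u_1 = 0 (should be 0)
  u_3 · u_1 = 0 (should be 0)
  u_3 · u_2 = 0 (should be 0)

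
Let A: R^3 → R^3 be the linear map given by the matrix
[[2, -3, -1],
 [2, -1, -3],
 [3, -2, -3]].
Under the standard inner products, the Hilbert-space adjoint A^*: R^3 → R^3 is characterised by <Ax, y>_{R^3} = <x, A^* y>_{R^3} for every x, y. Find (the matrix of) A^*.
A^* = A^T =
[[2, 2, 3],
 [-3, -1, -2],
 [-1, -3, -3]]

For real matrices with standard dot products, the defining identity <Ax, y> = <x, A^* y> gives (Ax)^T y = x^T (A^*) y, i.e. x^T A^T y = x^T (A^*) y. Since this holds for all x, y, we must have A^* = A^T. Therefore
A^* =
[[2, 2, 3],
 [-3, -1, -2],
 [-1, -3, -3]].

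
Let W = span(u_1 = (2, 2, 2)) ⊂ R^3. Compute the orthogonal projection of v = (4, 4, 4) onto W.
proj_W(v) = (4, 4, 4)

Set up U = [u_1 | ... | u_1] ∈ R^(3×1). The projector onto W = col(U) is P = U (U^T U)^(-1) U^T.
Compute U^T U =
  [12],
and U^T v = (24).
Solve U^T U · c = U^T v for the coefficients: c = (2). The projection is proj_W(v) = U c.
Check: (v - proj_W(v)) · u_1 = 0  (should be 0).
Result: proj_W(v) = (4, 4, 4).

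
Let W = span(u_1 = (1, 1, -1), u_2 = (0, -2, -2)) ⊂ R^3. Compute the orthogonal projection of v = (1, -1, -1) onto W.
proj_W(v) = (1/3, -2/3, -4/3)

Set up U = [u_1 | ... | u_2] ∈ R^(3×2). The projector onto W = col(U) is P = U (U^T U)^(-1) U^T.
Compute U^T U =
  [3, 0]
  [0, 8],
and U^T v = (1, 4).
Solve U^T U · c = U^T v for the coefficients: c = (1/3, 1/2). The projection is proj_W(v) = U c.
Check: (v - proj_W(v)) · u_1 = 0  (should be 0).
Check: (v - proj_W(v)) · u_2 = 0  (should be 0).
Result: proj_W(v) = (1/3, -2/3, -4/3).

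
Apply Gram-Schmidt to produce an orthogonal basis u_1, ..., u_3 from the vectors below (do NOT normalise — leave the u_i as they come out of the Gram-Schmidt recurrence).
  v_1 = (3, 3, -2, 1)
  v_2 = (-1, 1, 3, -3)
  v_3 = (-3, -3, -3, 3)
Orthogonal basis:
  u_1 = (3, 3, -2, 1)
  u_2 = (4/23, 50/23, 51/23, -60/23)
  u_3 = (-606/379, 384/379, -336/379, -6/379)

Apply the Gram-Schmidt recurrence
  u_1 = v_1
  u_i = v_i − Σ_{j<i} ((v_i · u_j) / (u_j · u_j)) · u_j.

Step by step this gives:
  u_1 = (3, 3, -2, 1)
  u_2 = (4/23, 50/23, 51/23, -60/23)
  u_3 = (-606/379, 384/379, -336/379, -6/379)

Orthogonality check:
  u_2 · u_1 = 0 (should be 0)
  u_3 · u_1 = 0 (should be 0)
  u_3 · u_2 = 0 (should be 0)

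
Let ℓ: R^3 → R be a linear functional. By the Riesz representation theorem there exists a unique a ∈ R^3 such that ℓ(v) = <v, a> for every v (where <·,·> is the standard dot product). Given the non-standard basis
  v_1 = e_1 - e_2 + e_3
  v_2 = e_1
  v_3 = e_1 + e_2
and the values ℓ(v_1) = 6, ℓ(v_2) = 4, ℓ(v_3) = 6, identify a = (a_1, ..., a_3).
a = (4, 2, 4)

Write a = (a_1, ..., a_3) in the standard basis. For each basis vector v_i, ℓ(v_i) = <v_i, a> is a linear equation in the a_j's. Collect the n equations into a matrix system V a = ℓ, where row i of V is v_i (expressed in the standard basis). Since V is invertible (lower-triangular with 1s on the diagonal, up to permutation), solve by back-substitution:
  V =
[[1, -1, 1],
 [1, 0, 0],
 [1, 1, 0]]
  V a = (6, 4, 6)
Solving gives a = (4, 2, 4).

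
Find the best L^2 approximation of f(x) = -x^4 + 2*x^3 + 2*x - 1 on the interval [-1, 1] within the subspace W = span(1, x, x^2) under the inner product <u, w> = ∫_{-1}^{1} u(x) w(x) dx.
g(x) = -6*x^2/7 + 16*x/5 - 32/35

The best approximation g ∈ W is the orthogonal projection of f onto W. Writing g = a_0 + a_1 x + a_2 x^2, the coefficients solve the normal equations G · a = b where
  G_{ij} = <φ_i, φ_j> and b_i = <f, φ_i>, with φ_0 = 1, φ_1 = x, φ_2 = x^2.
G =
  [2, 0, 2/3]
  [0, 2/3, 0]
  [2/3, 0, 2/5],
b = (-12/5, 32/15, -20/21).
Solving gives a_0 = -32/35, a_1 = 16/5, a_2 = -6/7, so
  g(x) = -6*x^2/7 + 16*x/5 - 32/35.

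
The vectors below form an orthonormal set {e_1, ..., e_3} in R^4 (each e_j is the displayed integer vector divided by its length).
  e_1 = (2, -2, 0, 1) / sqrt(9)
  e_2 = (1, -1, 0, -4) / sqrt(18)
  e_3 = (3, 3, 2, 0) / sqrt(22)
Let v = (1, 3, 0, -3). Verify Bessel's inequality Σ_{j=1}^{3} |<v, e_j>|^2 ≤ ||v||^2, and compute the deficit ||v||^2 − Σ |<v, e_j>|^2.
Σ |<v, e_j>|^2 = 193/11; ||v||^2 = 19; deficit = 16/11

Write each e_j = u_j / sqrt(<u_j, u_j>) where u_j is the displayed integer vector. Then <v, e_j> = <v, u_j> / sqrt(<u_j, u_j>), so |<v, e_j>|^2 = <v, u_j>^2 / <u_j, u_j>.
Coefficients: <v, e_1> = -7/sqrt(9), <v, e_2> = 10/sqrt(18), <v, e_3> = 12/sqrt(22).
Square and sum: Σ |<v, e_j>|^2 = 193/11.
Compute ||v||^2 = v·v = 19.
Deficit = 19 − 193/11 = 16/11 ≥ 0, confirming Bessel's inequality. (The deficit equals ||v − Σ <v,e_j> e_j||^2, the squared distance from v to span{e_j}.)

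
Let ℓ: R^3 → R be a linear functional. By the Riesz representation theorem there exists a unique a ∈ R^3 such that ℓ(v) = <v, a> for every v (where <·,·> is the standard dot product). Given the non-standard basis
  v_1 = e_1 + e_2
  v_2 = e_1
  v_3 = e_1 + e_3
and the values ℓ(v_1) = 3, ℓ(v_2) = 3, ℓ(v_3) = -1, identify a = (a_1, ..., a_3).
a = (3, 0, -4)

Write a = (a_1, ..., a_3) in the standard basis. For each basis vector v_i, ℓ(v_i) = <v_i, a> is a linear equation in the a_j's. Collect the n equations into a matrix system V a = ℓ, where row i of V is v_i (expressed in the standard basis). Since V is invertible (lower-triangular with 1s on the diagonal, up to permutation), solve by back-substitution:
  V =
[[1, 1, 0],
 [1, 0, 0],
 [1, 0, 1]]
  V a = (3, 3, -1)
Solving gives a = (3, 0, -4).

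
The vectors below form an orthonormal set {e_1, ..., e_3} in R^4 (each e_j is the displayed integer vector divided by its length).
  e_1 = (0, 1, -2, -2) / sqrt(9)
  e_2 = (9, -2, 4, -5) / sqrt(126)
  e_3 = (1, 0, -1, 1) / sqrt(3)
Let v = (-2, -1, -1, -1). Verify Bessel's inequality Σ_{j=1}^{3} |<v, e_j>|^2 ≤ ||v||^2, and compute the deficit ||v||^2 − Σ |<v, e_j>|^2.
Σ |<v, e_j>|^2 = 173/42; ||v||^2 = 7; deficit = 121/42

Write each e_j = u_j / sqrt(<u_j, u_j>) where u_j is the displayed integer vector. Then <v, e_j> = <v, u_j> / sqrt(<u_j, u_j>), so |<v, e_j>|^2 = <v, u_j>^2 / <u_j, u_j>.
Coefficients: <v, e_1> = 3/sqrt(9), <v, e_2> = -15/sqrt(126), <v, e_3> = -2/sqrt(3).
Square and sum: Σ |<v, e_j>|^2 = 173/42.
Compute ||v||^2 = v·v = 7.
Deficit = 7 − 173/42 = 121/42 ≥ 0, confirming Bessel's inequality. (The deficit equals ||v − Σ <v,e_j> e_j||^2, the squared distance from v to span{e_j}.)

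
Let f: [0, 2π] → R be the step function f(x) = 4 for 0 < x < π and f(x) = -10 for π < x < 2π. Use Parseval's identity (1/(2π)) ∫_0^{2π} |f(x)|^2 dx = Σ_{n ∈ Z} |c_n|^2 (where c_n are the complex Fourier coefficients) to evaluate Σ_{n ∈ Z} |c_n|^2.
Σ |c_n|^2 = 58

Parseval equates the L^2 energy of f (normalised by 1/(2π)) with the ℓ^2 sum of its Fourier coefficients: (1/(2π)) ∫_0^{2π} |f|^2 = Σ |c_n|^2.
Compute the left side: (1/(2π)) [∫_0^π 4^2 dx + ∫_π^{2π} (-10)^2 dx] = (1/(2π)) · (16π + 100π) = (16 + 100)/2 = 58.
So Σ_{n ∈ Z} |c_n|^2 = 58.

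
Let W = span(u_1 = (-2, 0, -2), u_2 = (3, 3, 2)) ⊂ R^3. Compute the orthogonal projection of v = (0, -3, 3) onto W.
proj_W(v) = (18/19, -63/19, 39/19)

Set up U = [u_1 | ... | u_2] ∈ R^(3×2). The projector onto W = col(U) is P = U (U^T U)^(-1) U^T.
Compute U^T U =
  [8, -10]
  [-10, 22],
and U^T v = (-6, -3).
Solve U^T U · c = U^T v for the coefficients: c = (-81/38, -21/19). The projection is proj_W(v) = U c.
Check: (v - proj_W(v)) · u_1 = 0  (should be 0).
Check: (v - proj_W(v)) · u_2 = 0  (should be 0).
Result: proj_W(v) = (18/19, -63/19, 39/19).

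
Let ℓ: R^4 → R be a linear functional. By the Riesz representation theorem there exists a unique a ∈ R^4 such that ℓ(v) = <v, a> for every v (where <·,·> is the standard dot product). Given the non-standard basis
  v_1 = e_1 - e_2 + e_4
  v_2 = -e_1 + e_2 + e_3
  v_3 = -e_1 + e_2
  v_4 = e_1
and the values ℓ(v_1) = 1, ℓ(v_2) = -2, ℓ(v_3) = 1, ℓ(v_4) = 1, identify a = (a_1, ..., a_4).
a = (1, 2, -3, 2)

Write a = (a_1, ..., a_4) in the standard basis. For each basis vector v_i, ℓ(v_i) = <v_i, a> is a linear equation in the a_j's. Collect the n equations into a matrix system V a = ℓ, where row i of V is v_i (expressed in the standard basis). Since V is invertible (lower-triangular with 1s on the diagonal, up to permutation), solve by back-substitution:
  V =
[[1, -1, 0, 1],
 [-1, 1, 1, 0],
 [-1, 1, 0, 0],
 [1, 0, 0, 0]]
  V a = (1, -2, 1, 1)
Solving gives a = (1, 2, -3, 2).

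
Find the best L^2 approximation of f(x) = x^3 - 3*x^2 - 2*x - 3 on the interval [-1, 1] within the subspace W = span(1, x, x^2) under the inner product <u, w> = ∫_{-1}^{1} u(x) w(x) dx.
g(x) = -3*x^2 - 7*x/5 - 3

The best approximation g ∈ W is the orthogonal projection of f onto W. Writing g = a_0 + a_1 x + a_2 x^2, the coefficients solve the normal equations G · a = b where
  G_{ij} = <φ_i, φ_j> and b_i = <f, φ_i>, with φ_0 = 1, φ_1 = x, φ_2 = x^2.
G =
  [2, 0, 2/3]
  [0, 2/3, 0]
  [2/3, 0, 2/5],
b = (-8, -14/15, -16/5).
Solving gives a_0 = -3, a_1 = -7/5, a_2 = -3, so
  g(x) = -3*x^2 - 7*x/5 - 3.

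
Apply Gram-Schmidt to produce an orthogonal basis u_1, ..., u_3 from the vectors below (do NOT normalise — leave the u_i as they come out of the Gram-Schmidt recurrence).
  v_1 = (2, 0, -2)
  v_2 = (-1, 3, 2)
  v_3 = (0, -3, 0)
Orthogonal basis:
  u_1 = (2, 0, -2)
  u_2 = (1/2, 3, 1/2)
  u_3 = (9/19, -3/19, 9/19)

Apply the Gram-Schmidt recurrence
  u_1 = v_1
  u_i = v_i − Σ_{j<i} ((v_i · u_j) / (u_j · u_j)) · u_j.

Step by step this gives:
  u_1 = (2, 0, -2)
  u_2 = (1/2, 3, 1/2)
  u_3 = (9/19, -3/19, 9/19)

Orthogonality check:
  u_2 · u_1 = 0 (should be 0)
  u_3 · u_1 = 0 (should be 0)
  u_3 · u_2 = 0 (should be 0)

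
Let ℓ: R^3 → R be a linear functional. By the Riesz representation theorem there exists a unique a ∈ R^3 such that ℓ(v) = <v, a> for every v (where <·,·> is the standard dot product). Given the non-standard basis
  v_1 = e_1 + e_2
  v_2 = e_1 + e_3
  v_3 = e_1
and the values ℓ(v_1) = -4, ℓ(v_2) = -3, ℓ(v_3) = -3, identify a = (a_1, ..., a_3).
a = (-3, -1, 0)

Write a = (a_1, ..., a_3) in the standard basis. For each basis vector v_i, ℓ(v_i) = <v_i, a> is a linear equation in the a_j's. Collect the n equations into a matrix system V a = ℓ, where row i of V is v_i (expressed in the standard basis). Since V is invertible (lower-triangular with 1s on the diagonal, up to permutation), solve by back-substitution:
  V =
[[1, 1, 0],
 [1, 0, 1],
 [1, 0, 0]]
  V a = (-4, -3, -3)
Solving gives a = (-3, -1, 0).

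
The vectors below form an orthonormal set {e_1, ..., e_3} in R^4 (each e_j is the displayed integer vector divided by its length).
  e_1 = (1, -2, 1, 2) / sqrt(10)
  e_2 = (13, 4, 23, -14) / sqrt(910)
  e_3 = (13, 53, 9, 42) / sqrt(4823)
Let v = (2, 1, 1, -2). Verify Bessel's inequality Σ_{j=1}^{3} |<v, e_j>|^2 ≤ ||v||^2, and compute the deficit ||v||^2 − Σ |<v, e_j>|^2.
Σ |<v, e_j>|^2 = 430/53; ||v||^2 = 10; deficit = 100/53

Write each e_j = u_j / sqrt(<u_j, u_j>) where u_j is the displayed integer vector. Then <v, e_j> = <v, u_j> / sqrt(<u_j, u_j>), so |<v, e_j>|^2 = <v, u_j>^2 / <u_j, u_j>.
Coefficients: <v, e_1> = -3/sqrt(10), <v, e_2> = 81/sqrt(910), <v, e_3> = 4/sqrt(4823).
Square and sum: Σ |<v, e_j>|^2 = 430/53.
Compute ||v||^2 = v·v = 10.
Deficit = 10 − 430/53 = 100/53 ≥ 0, confirming Bessel's inequality. (The deficit equals ||v − Σ <v,e_j> e_j||^2, the squared distance from v to span{e_j}.)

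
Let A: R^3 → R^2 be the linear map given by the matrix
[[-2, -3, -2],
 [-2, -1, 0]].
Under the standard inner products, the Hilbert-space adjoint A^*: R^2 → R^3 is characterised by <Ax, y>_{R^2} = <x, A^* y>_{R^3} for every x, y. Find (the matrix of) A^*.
A^* = A^T =
[[-2, -2],
 [-3, -1],
 [-2, 0]]

For real matrices with standard dot products, the defining identity <Ax, y> = <x, A^* y> gives (Ax)^T y = x^T (A^*) y, i.e. x^T A^T y = x^T (A^*) y. Since this holds for all x, y, we must have A^* = A^T. Therefore
A^* =
[[-2, -2],
 [-3, -1],
 [-2, 0]].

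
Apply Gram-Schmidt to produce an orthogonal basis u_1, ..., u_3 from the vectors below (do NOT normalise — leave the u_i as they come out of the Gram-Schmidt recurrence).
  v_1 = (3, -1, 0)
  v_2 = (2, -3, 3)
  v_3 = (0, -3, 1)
Orthogonal basis:
  u_1 = (3, -1, 0)
  u_2 = (-7/10, -21/10, 3)
  u_3 = (-60/139, -180/139, -140/139)

Apply the Gram-Schmidt recurrence
  u_1 = v_1
  u_i = v_i − Σ_{j<i} ((v_i · u_j) / (u_j · u_j)) · u_j.

Step by step this gives:
  u_1 = (3, -1, 0)
  u_2 = (-7/10, -21/10, 3)
  u_3 = (-60/139, -180/139, -140/139)

Orthogonality check:
  u_2 · u_1 = 0 (should be 0)
  u_3 · u_1 = 0 (should be 0)
  u_3 · u_2 = 0 (should be 0)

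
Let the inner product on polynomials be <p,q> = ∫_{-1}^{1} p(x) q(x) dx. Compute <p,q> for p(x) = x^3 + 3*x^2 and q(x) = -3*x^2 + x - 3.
<p,q> = -46/5

Expand the product: p(x)·q(x) = -3*x^5 - 8*x^4 - 9*x^2.
∫_{-1}^{1} of each monomial x^k gives [2/(k+1) if k even, 0 if k odd]. Integrating term-by-term (or equivalently evaluating the antiderivative F(x) = -x^6/2 - 8*x^5/5 - 3*x^3 at the endpoints):
  F(1) − F(−1) = -51/10 − (41/10) = -46/5.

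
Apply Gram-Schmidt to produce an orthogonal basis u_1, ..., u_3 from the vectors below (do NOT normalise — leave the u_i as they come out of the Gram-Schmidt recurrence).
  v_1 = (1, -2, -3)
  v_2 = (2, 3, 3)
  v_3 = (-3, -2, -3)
Orthogonal basis:
  u_1 = (1, -2, -3)
  u_2 = (41/14, 8/7, 3/14)
  u_3 = (-36/139, 108/139, -84/139)

Apply the Gram-Schmidt recurrence
  u_1 = v_1
  u_i = v_i − Σ_{j<i} ((v_i · u_j) / (u_j · u_j)) · u_j.

Step by step this gives:
  u_1 = (1, -2, -3)
  u_2 = (41/14, 8/7, 3/14)
  u_3 = (-36/139, 108/139, -84/139)

Orthogonality check:
  u_2 · u_1 = 0 (should be 0)
  u_3 · u_1 = 0 (should be 0)
  u_3 · u_2 = 0 (should be 0)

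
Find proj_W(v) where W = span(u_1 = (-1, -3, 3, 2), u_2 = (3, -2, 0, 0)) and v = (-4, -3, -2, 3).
proj_W(v) = (-359/145, -207/290, 561/290, 187/145)

Set up U = [u_1 | ... | u_2] ∈ R^(4×2). The projector onto W = col(U) is P = U (U^T U)^(-1) U^T.
Compute U^T U =
  [23, 3]
  [3, 13],
and U^T v = (13, -6).
Solve U^T U · c = U^T v for the coefficients: c = (187/290, -177/290). The projection is proj_W(v) = U c.
Check: (v - proj_W(v)) · u_1 = 0  (should be 0).
Check: (v - proj_W(v)) · u_2 = 0  (should be 0).
Result: proj_W(v) = (-359/145, -207/290, 561/290, 187/145).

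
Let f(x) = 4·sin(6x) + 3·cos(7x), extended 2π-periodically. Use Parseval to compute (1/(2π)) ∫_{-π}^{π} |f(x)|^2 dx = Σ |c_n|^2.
Σ |c_n|^2 = 25/2

Expand |f|^2 and use orthogonality of {sin(nx), cos(mx)} on [-π, π]:
  ∫_{-π}^{π} sin(nx)^2 dx = π, ∫ cos(mx)^2 dx = π, and cross terms integrate to 0.
So ∫_{-π}^{π} f(x)^2 dx = 4^2 · π + 3^2 · π = (16 + 9)π.
Divide by 2π: (16 + 9)/2 = 25/2.
By Parseval, this equals Σ |c_n|^2.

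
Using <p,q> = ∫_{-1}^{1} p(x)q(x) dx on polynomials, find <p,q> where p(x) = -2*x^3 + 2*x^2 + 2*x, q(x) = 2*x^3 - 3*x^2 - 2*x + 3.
<p,q> = 104/105

Expand the product: p(x)·q(x) = -4*x^6 + 10*x^5 + 2*x^4 - 16*x^3 + 2*x^2 + 6*x.
∫_{-1}^{1} of each monomial x^k gives [2/(k+1) if k even, 0 if k odd]. Integrating term-by-term (or equivalently evaluating the antiderivative F(x) = -4*x^7/7 + 5*x^6/3 + 2*x^5/5 - 4*x^4 + 2*x^3/3 + 3*x^2 at the endpoints):
  F(1) − F(−1) = 122/105 − (6/35) = 104/105.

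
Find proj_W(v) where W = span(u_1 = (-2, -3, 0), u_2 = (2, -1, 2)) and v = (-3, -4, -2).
proj_W(v) = (-108/29, -102/29, -30/29)

Set up U = [u_1 | ... | u_2] ∈ R^(3×2). The projector onto W = col(U) is P = U (U^T U)^(-1) U^T.
Compute U^T U =
  [13, -1]
  [-1, 9],
and U^T v = (18, -6).
Solve U^T U · c = U^T v for the coefficients: c = (39/29, -15/29). The projection is proj_W(v) = U c.
Check: (v - proj_W(v)) · u_1 = 0  (should be 0).
Check: (v - proj_W(v)) · u_2 = 0  (should be 0).
Result: proj_W(v) = (-108/29, -102/29, -30/29).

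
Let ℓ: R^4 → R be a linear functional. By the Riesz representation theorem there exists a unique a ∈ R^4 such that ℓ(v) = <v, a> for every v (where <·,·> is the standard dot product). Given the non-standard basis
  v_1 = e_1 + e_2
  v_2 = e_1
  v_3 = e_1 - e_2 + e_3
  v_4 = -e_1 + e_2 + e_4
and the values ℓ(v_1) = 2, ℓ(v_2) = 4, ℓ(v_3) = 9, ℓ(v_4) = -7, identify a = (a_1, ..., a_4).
a = (4, -2, 3, -1)

Write a = (a_1, ..., a_4) in the standard basis. For each basis vector v_i, ℓ(v_i) = <v_i, a> is a linear equation in the a_j's. Collect the n equations into a matrix system V a = ℓ, where row i of V is v_i (expressed in the standard basis). Since V is invertible (lower-triangular with 1s on the diagonal, up to permutation), solve by back-substitution:
  V =
[[1, 1, 0, 0],
 [1, 0, 0, 0],
 [1, -1, 1, 0],
 [-1, 1, 0, 1]]
  V a = (2, 4, 9, -7)
Solving gives a = (4, -2, 3, -1).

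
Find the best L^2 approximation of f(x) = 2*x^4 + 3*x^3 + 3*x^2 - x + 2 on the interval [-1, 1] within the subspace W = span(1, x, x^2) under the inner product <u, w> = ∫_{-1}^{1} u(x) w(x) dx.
g(x) = 33*x^2/7 + 4*x/5 + 64/35

The best approximation g ∈ W is the orthogonal projection of f onto W. Writing g = a_0 + a_1 x + a_2 x^2, the coefficients solve the normal equations G · a = b where
  G_{ij} = <φ_i, φ_j> and b_i = <f, φ_i>, with φ_0 = 1, φ_1 = x, φ_2 = x^2.
G =
  [2, 0, 2/3]
  [0, 2/3, 0]
  [2/3, 0, 2/5],
b = (34/5, 8/15, 326/105).
Solving gives a_0 = 64/35, a_1 = 4/5, a_2 = 33/7, so
  g(x) = 33*x^2/7 + 4*x/5 + 64/35.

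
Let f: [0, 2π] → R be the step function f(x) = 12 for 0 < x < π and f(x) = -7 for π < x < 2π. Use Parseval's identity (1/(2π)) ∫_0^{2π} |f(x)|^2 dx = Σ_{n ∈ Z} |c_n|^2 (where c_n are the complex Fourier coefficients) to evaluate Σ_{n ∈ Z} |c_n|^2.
Σ |c_n|^2 = 193/2

Parseval equates the L^2 energy of f (normalised by 1/(2π)) with the ℓ^2 sum of its Fourier coefficients: (1/(2π)) ∫_0^{2π} |f|^2 = Σ |c_n|^2.
Compute the left side: (1/(2π)) [∫_0^π 12^2 dx + ∫_π^{2π} (-7)^2 dx] = (1/(2π)) · (144π + 49π) = (144 + 49)/2 = 193/2.
So Σ_{n ∈ Z} |c_n|^2 = 193/2.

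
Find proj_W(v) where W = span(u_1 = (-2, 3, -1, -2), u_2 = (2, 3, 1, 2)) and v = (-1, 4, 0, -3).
proj_W(v) = (-16/9, 4, -8/9, -16/9)

Set up U = [u_1 | ... | u_2] ∈ R^(4×2). The projector onto W = col(U) is P = U (U^T U)^(-1) U^T.
Compute U^T U =
  [18, 0]
  [0, 18],
and U^T v = (20, 4).
Solve U^T U · c = U^T v for the coefficients: c = (10/9, 2/9). The projection is proj_W(v) = U c.
Check: (v - proj_W(v)) · u_1 = 0  (should be 0).
Check: (v - proj_W(v)) · u_2 = 0  (should be 0).
Result: proj_W(v) = (-16/9, 4, -8/9, -16/9).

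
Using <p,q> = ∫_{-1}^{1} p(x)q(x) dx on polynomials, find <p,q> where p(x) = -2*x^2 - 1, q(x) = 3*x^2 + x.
<p,q> = -22/5

Expand the product: p(x)·q(x) = -6*x^4 - 2*x^3 - 3*x^2 - x.
∫_{-1}^{1} of each monomial x^k gives [2/(k+1) if k even, 0 if k odd]. Integrating term-by-term (or equivalently evaluating the antiderivative F(x) = -6*x^5/5 - x^4/2 - x^3 - x^2/2 at the endpoints):
  F(1) − F(−1) = -16/5 − (6/5) = -22/5.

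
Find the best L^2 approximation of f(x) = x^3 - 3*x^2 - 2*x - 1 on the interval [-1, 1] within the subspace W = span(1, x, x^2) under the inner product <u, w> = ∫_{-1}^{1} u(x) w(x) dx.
g(x) = -3*x^2 - 7*x/5 - 1

The best approximation g ∈ W is the orthogonal projection of f onto W. Writing g = a_0 + a_1 x + a_2 x^2, the coefficients solve the normal equations G · a = b where
  G_{ij} = <φ_i, φ_j> and b_i = <f, φ_i>, with φ_0 = 1, φ_1 = x, φ_2 = x^2.
G =
  [2, 0, 2/3]
  [0, 2/3, 0]
  [2/3, 0, 2/5],
b = (-4, -14/15, -28/15).
Solving gives a_0 = -1, a_1 = -7/5, a_2 = -3, so
  g(x) = -3*x^2 - 7*x/5 - 1.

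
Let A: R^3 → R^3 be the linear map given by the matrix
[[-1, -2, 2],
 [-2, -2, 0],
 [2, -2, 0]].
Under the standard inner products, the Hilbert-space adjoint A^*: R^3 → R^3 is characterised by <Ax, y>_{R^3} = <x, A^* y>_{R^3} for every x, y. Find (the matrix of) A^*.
A^* = A^T =
[[-1, -2, 2],
 [-2, -2, -2],
 [2, 0, 0]]

For real matrices with standard dot products, the defining identity <Ax, y> = <x, A^* y> gives (Ax)^T y = x^T (A^*) y, i.e. x^T A^T y = x^T (A^*) y. Since this holds for all x, y, we must have A^* = A^T. Therefore
A^* =
[[-1, -2, 2],
 [-2, -2, -2],
 [2, 0, 0]].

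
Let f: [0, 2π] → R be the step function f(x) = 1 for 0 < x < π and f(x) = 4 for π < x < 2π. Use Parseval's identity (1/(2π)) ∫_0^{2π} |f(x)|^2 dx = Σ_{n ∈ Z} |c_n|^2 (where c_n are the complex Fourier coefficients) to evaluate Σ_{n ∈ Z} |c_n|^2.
Σ |c_n|^2 = 17/2

Parseval equates the L^2 energy of f (normalised by 1/(2π)) with the ℓ^2 sum of its Fourier coefficients: (1/(2π)) ∫_0^{2π} |f|^2 = Σ |c_n|^2.
Compute the left side: (1/(2π)) [∫_0^π 1^2 dx + ∫_π^{2π} 4^2 dx] = (1/(2π)) · (1π + 16π) = (1 + 16)/2 = 17/2.
So Σ_{n ∈ Z} |c_n|^2 = 17/2.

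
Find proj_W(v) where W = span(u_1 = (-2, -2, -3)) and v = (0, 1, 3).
proj_W(v) = (22/17, 22/17, 33/17)

Set up U = [u_1 | ... | u_1] ∈ R^(3×1). The projector onto W = col(U) is P = U (U^T U)^(-1) U^T.
Compute U^T U =
  [17],
and U^T v = (-11).
Solve U^T U · c = U^T v for the coefficients: c = (-11/17). The projection is proj_W(v) = U c.
Check: (v - proj_W(v)) · u_1 = 0  (should be 0).
Result: proj_W(v) = (22/17, 22/17, 33/17).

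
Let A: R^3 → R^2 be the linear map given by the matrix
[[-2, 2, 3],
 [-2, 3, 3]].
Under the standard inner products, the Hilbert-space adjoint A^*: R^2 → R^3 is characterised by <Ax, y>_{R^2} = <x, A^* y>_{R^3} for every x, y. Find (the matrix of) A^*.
A^* = A^T =
[[-2, -2],
 [2, 3],
 [3, 3]]

For real matrices with standard dot products, the defining identity <Ax, y> = <x, A^* y> gives (Ax)^T y = x^T (A^*) y, i.e. x^T A^T y = x^T (A^*) y. Since this holds for all x, y, we must have A^* = A^T. Therefore
A^* =
[[-2, -2],
 [2, 3],
 [3, 3]].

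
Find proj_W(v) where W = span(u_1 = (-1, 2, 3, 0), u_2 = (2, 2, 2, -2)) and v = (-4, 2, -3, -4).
proj_W(v) = (-1/4, -1/4, -1/4, 1/4)

Set up U = [u_1 | ... | u_2] ∈ R^(4×2). The projector onto W = col(U) is P = U (U^T U)^(-1) U^T.
Compute U^T U =
  [14, 8]
  [8, 16],
and U^T v = (-1, -2).
Solve U^T U · c = U^T v for the coefficients: c = (0, -1/8). The projection is proj_W(v) = U c.
Check: (v - proj_W(v)) · u_1 = 0  (should be 0).
Check: (v - proj_W(v)) · u_2 = 0  (should be 0).
Result: proj_W(v) = (-1/4, -1/4, -1/4, 1/4).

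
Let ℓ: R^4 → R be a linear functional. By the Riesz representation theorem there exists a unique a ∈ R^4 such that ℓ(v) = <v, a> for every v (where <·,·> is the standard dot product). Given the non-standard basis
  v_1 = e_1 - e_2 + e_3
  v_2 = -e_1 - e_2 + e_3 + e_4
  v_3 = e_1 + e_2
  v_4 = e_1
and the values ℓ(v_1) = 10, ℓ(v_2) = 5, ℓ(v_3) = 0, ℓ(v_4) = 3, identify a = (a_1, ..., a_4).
a = (3, -3, 4, 1)

Write a = (a_1, ..., a_4) in the standard basis. For each basis vector v_i, ℓ(v_i) = <v_i, a> is a linear equation in the a_j's. Collect the n equations into a matrix system V a = ℓ, where row i of V is v_i (expressed in the standard basis). Since V is invertible (lower-triangular with 1s on the diagonal, up to permutation), solve by back-substitution:
  V =
[[1, -1, 1, 0],
 [-1, -1, 1, 1],
 [1, 1, 0, 0],
 [1, 0, 0, 0]]
  V a = (10, 5, 0, 3)
Solving gives a = (3, -3, 4, 1).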